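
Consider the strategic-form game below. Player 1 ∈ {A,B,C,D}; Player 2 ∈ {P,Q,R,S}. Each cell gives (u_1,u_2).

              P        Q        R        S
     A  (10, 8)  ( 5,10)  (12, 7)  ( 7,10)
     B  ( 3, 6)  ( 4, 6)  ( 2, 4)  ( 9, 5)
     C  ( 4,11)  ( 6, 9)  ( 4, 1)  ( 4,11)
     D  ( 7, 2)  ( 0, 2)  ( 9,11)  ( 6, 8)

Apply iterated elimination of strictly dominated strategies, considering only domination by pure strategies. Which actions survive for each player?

Survivors P1:{A,B,C} P2:{P,Q,S}

P1 drop D (A beats it: P:10>7 Q:5>0 R:12>9 S:7>6)
P2 drop R (P beats it: A:8>7 B:6>4 C:11>1)
P1→{A,B,C} P2→{P,Q,S}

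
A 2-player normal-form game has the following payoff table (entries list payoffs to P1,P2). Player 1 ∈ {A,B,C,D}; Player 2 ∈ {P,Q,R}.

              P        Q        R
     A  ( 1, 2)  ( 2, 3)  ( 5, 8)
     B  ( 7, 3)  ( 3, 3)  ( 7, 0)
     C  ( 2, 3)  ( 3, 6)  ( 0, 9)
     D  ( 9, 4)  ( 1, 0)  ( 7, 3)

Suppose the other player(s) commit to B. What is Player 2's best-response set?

P2 best: {P,Q}

u_2(P vs B) = 3
u_2(Q vs B) = 3
u_2(R vs B) = 0
max payoff 3 at {P,Q}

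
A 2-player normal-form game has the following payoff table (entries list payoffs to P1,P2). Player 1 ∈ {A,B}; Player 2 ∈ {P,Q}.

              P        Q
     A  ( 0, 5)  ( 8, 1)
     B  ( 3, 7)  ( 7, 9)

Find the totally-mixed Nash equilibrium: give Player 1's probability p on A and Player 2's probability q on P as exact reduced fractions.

(p,q) = (1/3, 1/4)

P1 indiff ⇒ q·0+(1-q)·8 = q·3+(1-q)·7 ⇒ q(-3) = (1-q)(-1) ⇒ q = 1/4
P2 indiff ⇒ p·5+(1-p)·7 = p·1+(1-p)·9 ⇒ p(4) = (1-p)(2) ⇒ p = 1/3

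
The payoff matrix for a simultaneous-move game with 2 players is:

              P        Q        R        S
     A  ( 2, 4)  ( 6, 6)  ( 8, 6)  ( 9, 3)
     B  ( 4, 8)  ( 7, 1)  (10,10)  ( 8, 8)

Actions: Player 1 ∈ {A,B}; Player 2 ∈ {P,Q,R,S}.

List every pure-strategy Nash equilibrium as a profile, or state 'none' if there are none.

(A,P): not NE [P1→B gives 4>2; P2→R gives 6>4]
(A,Q): not NE [P1→B gives 7>6]
(A,R): not NE [P1→B gives 10>8]
(A,S): not NE [P2→R gives 6>3]
(B,P): not NE [P2→R gives 10>8]
(B,Q): not NE [P2→R gives 10>1]
(B,R): NE
(B,S): not NE [P1→A gives 9>8; P2→R gives 10>8]

Nash profiles: (B,R)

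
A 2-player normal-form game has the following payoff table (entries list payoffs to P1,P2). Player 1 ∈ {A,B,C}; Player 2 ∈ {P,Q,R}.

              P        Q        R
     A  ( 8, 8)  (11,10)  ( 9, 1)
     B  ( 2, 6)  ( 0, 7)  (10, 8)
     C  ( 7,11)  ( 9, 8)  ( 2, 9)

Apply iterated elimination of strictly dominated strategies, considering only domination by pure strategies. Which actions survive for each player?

Remaining: P1:{A,B} P2:{Q,R}

P1 drop C (A beats it: P:8>7 Q:11>9 R:9>2)
P2 drop P (Q beats it: A:10>8 B:7>6)
P1→{A,B} P2→{Q,R}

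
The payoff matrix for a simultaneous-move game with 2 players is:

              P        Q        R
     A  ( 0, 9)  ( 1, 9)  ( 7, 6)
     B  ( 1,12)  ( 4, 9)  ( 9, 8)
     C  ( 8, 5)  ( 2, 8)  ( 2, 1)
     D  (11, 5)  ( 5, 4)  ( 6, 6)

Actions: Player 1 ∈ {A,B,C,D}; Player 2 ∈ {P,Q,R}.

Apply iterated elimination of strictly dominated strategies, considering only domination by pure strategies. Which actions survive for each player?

IESDS → P1:{B,D} P2:{P,R}

P1 drop A (B beats it: P:1>0 Q:4>1 R:9>7)
P1 drop C (D beats it: P:11>8 Q:5>2 R:6>2)
P2 drop Q (P beats it: B:12>9 D:5>4)
P1→{B,D} P2→{P,R}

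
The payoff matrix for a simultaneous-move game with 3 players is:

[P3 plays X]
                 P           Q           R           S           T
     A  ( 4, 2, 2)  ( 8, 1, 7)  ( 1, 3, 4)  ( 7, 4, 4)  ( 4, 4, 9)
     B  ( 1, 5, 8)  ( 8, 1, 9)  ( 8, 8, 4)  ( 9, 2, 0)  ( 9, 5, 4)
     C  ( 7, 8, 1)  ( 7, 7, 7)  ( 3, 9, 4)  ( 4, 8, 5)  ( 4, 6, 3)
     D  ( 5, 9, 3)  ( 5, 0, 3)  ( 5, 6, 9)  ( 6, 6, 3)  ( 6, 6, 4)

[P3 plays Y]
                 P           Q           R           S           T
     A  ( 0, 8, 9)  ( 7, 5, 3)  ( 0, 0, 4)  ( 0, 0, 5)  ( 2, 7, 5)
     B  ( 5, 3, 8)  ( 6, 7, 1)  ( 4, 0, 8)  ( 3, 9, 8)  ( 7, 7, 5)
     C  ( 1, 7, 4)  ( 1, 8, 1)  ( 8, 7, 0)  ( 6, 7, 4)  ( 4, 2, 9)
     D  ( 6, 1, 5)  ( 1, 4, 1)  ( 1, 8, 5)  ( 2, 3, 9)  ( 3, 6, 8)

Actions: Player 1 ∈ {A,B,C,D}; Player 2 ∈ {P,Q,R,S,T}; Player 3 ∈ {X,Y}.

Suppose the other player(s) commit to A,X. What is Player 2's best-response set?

u_2(P vs A,X) = 2
u_2(Q vs A,X) = 1
u_2(R vs A,X) = 3
u_2(S vs A,X) = 4
u_2(T vs A,X) = 4
max payoff 4 at {S,T}

argmax u_2 = {S,T}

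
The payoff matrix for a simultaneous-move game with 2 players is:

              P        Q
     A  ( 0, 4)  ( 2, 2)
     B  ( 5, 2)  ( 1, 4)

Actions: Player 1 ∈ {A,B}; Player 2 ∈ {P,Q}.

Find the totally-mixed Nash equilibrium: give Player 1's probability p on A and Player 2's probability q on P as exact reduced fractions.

P1 mixes 1/2 on A; P2 mixes 1/6 on P

P1 indiff ⇒ q·0+(1-q)·2 = q·5+(1-q)·1 ⇒ q(-5) = (1-q)(-1) ⇒ q = 1/6
P2 indiff ⇒ p·4+(1-p)·2 = p·2+(1-p)·4 ⇒ p(2) = (1-p)(2) ⇒ p = 1/2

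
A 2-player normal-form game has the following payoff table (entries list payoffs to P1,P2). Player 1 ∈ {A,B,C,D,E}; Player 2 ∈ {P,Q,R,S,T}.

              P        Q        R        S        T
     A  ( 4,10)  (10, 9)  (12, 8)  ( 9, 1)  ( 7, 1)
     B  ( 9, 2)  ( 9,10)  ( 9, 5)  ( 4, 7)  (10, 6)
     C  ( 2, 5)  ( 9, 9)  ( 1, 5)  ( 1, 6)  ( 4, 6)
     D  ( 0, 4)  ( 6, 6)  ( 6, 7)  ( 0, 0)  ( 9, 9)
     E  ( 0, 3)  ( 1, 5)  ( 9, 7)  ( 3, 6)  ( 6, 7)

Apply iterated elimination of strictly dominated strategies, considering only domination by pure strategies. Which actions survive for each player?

P1 drop C (A beats it: P:4>2 Q:10>9 R:12>1 S:9>1 T:7>4)
P1 drop D (B beats it: P:9>0 Q:9>6 R:9>6 S:4>0 T:10>9)
P1 drop E (A beats it: P:4>0 Q:10>1 R:12>9 S:9>3 T:7>6)
P2 drop R (Q beats it: A:9>8 B:10>5)
P2 drop S (Q beats it: A:9>1 B:10>7)
P2 drop T (Q beats it: A:9>1 B:10>6)
P1→{A,B} P2→{P,Q}

Remaining: P1:{A,B} P2:{P,Q}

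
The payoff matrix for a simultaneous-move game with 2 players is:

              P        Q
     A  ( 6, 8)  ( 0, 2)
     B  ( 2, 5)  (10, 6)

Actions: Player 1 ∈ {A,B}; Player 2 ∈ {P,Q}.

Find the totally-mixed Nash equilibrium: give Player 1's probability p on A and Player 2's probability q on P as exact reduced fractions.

P1 indiff ⇒ q·6+(1-q)·0 = q·2+(1-q)·10 ⇒ q(4) = (1-q)(10) ⇒ q = 5/7
P2 indiff ⇒ p·8+(1-p)·5 = p·2+(1-p)·6 ⇒ p(6) = (1-p)(1) ⇒ p = 1/7

P1 mixes 1/7 on A; P2 mixes 5/7 on P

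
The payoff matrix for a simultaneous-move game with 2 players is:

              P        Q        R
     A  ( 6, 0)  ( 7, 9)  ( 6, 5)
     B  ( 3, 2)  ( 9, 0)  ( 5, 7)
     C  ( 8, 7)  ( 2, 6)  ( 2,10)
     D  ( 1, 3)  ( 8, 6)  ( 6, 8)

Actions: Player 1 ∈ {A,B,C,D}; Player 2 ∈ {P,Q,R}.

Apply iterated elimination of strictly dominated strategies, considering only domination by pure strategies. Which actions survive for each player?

Survivors P1:{A,B,D} P2:{Q,R}

P2 drop P (R beats it: A:5>0 B:7>2 C:10>7 D:8>3)
P1 drop C (A beats it: Q:7>2 R:6>2)
P1→{A,B,D} P2→{Q,R}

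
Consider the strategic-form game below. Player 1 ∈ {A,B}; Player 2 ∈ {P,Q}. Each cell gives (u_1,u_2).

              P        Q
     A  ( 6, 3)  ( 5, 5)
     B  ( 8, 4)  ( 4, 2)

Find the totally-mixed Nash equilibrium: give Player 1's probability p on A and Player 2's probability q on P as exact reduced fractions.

P1 indiff ⇒ q·6+(1-q)·5 = q·8+(1-q)·4 ⇒ q(-2) = (1-q)(-1) ⇒ q = 1/3
P2 indiff ⇒ p·3+(1-p)·4 = p·5+(1-p)·2 ⇒ p(-2) = (1-p)(-2) ⇒ p = 1/2

p=1/2, q=1/3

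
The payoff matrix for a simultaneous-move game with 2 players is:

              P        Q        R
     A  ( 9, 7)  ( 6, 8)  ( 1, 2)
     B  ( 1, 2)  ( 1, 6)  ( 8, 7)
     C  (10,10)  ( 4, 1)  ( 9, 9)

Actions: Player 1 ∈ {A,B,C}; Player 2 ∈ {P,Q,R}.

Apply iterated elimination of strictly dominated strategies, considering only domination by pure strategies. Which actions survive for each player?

Remaining: P1:{A,C} P2:{P,Q}

P1 drop B (C beats it: P:10>1 Q:4>1 R:9>8)
P2 drop R (P beats it: A:7>2 C:10>9)
P1→{A,C} P2→{P,Q}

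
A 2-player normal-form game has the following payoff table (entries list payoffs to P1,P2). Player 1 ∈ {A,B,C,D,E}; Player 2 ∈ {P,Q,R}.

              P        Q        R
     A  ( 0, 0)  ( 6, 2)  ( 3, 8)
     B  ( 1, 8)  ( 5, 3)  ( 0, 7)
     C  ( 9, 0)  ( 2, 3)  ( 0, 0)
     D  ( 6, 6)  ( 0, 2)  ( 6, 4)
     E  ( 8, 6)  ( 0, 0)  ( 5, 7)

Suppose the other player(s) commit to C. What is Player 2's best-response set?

u_2(P vs C) = 0
u_2(Q vs C) = 3
u_2(R vs C) = 0
max payoff 3 at {Q}

argmax u_2 = {Q}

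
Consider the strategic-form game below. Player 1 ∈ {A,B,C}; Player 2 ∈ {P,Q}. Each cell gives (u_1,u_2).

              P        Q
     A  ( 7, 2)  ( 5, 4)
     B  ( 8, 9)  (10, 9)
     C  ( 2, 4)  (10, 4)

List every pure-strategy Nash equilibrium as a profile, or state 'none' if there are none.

(A,P): not NE [P1→B gives 8>7; P2→Q gives 4>2]
(A,Q): not NE [P1→C gives 10>5]
(B,P): NE
(B,Q): NE
(C,P): not NE [P1→B gives 8>2]
(C,Q): NE

PSNE = {(B,P), (B,Q), (C,Q)}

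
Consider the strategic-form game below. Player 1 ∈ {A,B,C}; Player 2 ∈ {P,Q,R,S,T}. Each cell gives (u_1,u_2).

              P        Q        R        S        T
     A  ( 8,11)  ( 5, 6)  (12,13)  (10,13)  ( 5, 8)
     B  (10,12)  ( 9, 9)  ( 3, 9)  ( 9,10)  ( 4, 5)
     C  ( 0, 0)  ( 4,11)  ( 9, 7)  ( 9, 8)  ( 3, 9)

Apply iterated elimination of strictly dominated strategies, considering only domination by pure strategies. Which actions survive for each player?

Remaining: P1:{A,B} P2:{P,R,S}

P1 drop C (A beats it: P:8>0 Q:5>4 R:12>9 S:10>9 T:5>3)
P2 drop Q (P beats it: A:11>6 B:12>9)
P2 drop T (P beats it: A:11>8 B:12>5)
P1→{A,B} P2→{P,R,S}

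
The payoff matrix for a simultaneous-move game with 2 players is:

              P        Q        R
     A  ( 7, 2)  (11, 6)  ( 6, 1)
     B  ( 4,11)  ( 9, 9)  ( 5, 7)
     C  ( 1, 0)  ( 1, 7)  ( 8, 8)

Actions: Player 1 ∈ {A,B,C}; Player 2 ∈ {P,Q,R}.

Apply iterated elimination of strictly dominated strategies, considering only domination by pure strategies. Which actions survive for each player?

Survivors P1:{A,C} P2:{Q,R}

P1 drop B (A beats it: P:7>4 Q:11>9 R:6>5)
P2 drop P (Q beats it: A:6>2 C:7>0)
P1→{A,C} P2→{Q,R}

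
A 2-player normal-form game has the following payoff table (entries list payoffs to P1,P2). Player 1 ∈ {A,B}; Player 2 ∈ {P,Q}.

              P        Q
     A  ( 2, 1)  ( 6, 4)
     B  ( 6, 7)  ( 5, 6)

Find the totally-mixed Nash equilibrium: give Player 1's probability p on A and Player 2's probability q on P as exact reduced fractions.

(p,q) = (1/4, 1/5)

P1 indiff ⇒ q·2+(1-q)·6 = q·6+(1-q)·5 ⇒ q(-4) = (1-q)(-1) ⇒ q = 1/5
P2 indiff ⇒ p·1+(1-p)·7 = p·4+(1-p)·6 ⇒ p(-3) = (1-p)(-1) ⇒ p = 1/4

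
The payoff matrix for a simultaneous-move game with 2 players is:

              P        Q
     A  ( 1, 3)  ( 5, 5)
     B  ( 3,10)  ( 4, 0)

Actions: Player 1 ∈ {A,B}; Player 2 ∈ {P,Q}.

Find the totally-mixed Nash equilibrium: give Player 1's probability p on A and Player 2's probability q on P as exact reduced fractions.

P1 mixes 5/6 on A; P2 mixes 1/3 on P

P1 indiff ⇒ q·1+(1-q)·5 = q·3+(1-q)·4 ⇒ q(-2) = (1-q)(-1) ⇒ q = 1/3
P2 indiff ⇒ p·3+(1-p)·10 = p·5+(1-p)·0 ⇒ p(-2) = (1-p)(-10) ⇒ p = 5/6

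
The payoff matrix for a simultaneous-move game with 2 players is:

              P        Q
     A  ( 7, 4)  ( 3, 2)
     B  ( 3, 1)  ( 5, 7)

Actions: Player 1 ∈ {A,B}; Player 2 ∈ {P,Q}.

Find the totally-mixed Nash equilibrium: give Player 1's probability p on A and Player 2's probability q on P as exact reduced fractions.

P1 indiff ⇒ q·7+(1-q)·3 = q·3+(1-q)·5 ⇒ q(4) = (1-q)(2) ⇒ q = 1/3
P2 indiff ⇒ p·4+(1-p)·1 = p·2+(1-p)·7 ⇒ p(2) = (1-p)(6) ⇒ p = 3/4

P1 mixes 3/4 on A; P2 mixes 1/3 on P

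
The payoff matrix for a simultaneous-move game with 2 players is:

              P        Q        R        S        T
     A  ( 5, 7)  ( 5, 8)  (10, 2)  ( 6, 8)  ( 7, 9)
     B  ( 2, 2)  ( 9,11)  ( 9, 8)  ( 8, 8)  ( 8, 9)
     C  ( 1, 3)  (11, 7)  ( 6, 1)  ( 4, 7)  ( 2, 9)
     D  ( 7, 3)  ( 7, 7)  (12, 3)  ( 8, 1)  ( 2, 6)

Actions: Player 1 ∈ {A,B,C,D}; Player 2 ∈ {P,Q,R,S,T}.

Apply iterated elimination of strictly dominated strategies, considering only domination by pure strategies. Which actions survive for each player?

P2 drop P (Q beats it: A:8>7 B:11>2 C:7>3 D:7>3)
P2 drop R (Q beats it: A:8>2 B:11>8 C:7>1 D:7>3)
P1 drop A (B beats it: Q:9>5 S:8>6 T:8>7)
P2 drop S (T beats it: B:9>8 C:9>7 D:6>1)
P1 drop D (B beats it: Q:9>7 T:8>2)
P1→{B,C} P2→{Q,T}

Survivors P1:{B,C} P2:{Q,T}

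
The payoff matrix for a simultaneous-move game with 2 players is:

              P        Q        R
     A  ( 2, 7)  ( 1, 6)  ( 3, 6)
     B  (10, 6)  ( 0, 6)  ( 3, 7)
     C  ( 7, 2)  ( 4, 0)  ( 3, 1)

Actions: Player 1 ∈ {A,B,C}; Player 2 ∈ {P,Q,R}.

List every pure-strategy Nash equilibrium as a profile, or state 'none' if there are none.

(A,P): not NE [P1→B gives 10>2]
(A,Q): not NE [P1→C gives 4>1; P2→P gives 7>6]
(A,R): not NE [P2→P gives 7>6]
(B,P): not NE [P2→R gives 7>6]
(B,Q): not NE [P1→C gives 4>0; P2→R gives 7>6]
(B,R): NE
(C,P): not NE [P1→B gives 10>7]
(C,Q): not NE [P2→P gives 2>0]
(C,R): not NE [P2→P gives 2>1]

NE set: (B,R)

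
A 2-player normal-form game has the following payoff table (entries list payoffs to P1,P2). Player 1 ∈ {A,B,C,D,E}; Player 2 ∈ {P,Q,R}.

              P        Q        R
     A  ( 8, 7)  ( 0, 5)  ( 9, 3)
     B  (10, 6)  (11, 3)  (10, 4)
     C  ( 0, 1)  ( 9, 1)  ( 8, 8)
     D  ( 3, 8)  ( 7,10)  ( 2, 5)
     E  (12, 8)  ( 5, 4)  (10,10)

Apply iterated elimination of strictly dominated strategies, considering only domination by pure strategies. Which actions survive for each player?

IESDS → P1:{B,E} P2:{P,R}

P1 drop A (B beats it: P:10>8 Q:11>0 R:10>9)
P1 drop C (B beats it: P:10>0 Q:11>9 R:10>8)
P1 drop D (B beats it: P:10>3 Q:11>7 R:10>2)
P2 drop Q (P beats it: B:6>3 E:8>4)
P1→{B,E} P2→{P,R}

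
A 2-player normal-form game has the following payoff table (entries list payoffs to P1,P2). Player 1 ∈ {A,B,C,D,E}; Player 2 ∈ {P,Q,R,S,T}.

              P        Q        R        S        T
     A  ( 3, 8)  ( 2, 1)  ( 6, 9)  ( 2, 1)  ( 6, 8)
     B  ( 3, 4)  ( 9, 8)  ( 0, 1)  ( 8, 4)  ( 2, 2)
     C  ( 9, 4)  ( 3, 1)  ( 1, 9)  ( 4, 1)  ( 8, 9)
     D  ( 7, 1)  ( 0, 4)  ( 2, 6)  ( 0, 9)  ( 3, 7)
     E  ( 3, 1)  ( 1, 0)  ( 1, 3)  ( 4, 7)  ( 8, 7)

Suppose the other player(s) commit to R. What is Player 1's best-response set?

argmax u_1 = {A}

u_1(A vs R) = 6
u_1(B vs R) = 0
u_1(C vs R) = 1
u_1(D vs R) = 2
u_1(E vs R) = 1
max payoff 6 at {A}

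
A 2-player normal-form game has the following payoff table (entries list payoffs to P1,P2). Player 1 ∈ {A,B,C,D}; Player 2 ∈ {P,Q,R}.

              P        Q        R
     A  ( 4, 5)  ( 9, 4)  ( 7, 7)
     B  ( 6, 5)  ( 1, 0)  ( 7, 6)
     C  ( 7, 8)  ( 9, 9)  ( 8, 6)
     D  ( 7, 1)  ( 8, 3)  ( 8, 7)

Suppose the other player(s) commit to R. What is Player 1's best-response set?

u_1(A vs R) = 7
u_1(B vs R) = 7
u_1(C vs R) = 8
u_1(D vs R) = 8
max payoff 8 at {C,D}

P1 best: {C,D}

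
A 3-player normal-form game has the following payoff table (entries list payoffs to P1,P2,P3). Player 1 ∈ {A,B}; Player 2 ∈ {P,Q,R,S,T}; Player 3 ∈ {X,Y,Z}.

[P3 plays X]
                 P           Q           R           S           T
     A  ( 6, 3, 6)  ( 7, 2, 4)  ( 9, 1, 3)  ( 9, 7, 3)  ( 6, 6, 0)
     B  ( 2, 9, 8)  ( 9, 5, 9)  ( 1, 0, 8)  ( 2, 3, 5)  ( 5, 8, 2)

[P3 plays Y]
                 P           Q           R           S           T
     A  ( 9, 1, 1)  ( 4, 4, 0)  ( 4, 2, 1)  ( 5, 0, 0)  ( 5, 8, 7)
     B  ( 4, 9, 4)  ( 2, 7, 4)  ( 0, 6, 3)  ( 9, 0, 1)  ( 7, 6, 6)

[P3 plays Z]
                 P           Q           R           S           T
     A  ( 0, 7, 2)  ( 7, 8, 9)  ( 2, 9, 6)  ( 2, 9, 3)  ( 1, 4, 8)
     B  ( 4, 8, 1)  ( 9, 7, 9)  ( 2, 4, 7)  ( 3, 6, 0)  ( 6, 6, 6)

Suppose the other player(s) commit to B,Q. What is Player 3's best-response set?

argmax u_3 = {X,Z}

u_3(X vs B,Q) = 9
u_3(Y vs B,Q) = 4
u_3(Z vs B,Q) = 9
max payoff 9 at {X,Z}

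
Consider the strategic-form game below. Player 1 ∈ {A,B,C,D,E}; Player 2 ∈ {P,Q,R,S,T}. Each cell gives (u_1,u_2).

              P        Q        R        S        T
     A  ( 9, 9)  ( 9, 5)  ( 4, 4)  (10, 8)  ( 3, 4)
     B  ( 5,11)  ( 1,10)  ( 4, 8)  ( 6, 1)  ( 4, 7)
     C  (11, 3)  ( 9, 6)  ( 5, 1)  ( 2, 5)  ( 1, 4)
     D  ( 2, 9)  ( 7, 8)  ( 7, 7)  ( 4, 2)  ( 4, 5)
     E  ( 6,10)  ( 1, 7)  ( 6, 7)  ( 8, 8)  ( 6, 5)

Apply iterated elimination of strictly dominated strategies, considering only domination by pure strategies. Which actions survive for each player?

P2 drop R (P beats it: A:9>4 B:11>8 C:3>1 D:9>7 E:10>7)
P2 drop T (Q beats it: A:5>4 B:10>7 C:6>4 D:8>5 E:7>5)
P1 drop B (A beats it: P:9>5 Q:9>1 S:10>6)
P1 drop D (A beats it: P:9>2 Q:9>7 S:10>4)
P1 drop E (A beats it: P:9>6 Q:9>1 S:10>8)
P1→{A,C} P2→{P,Q,S}

Remaining: P1:{A,C} P2:{P,Q,S}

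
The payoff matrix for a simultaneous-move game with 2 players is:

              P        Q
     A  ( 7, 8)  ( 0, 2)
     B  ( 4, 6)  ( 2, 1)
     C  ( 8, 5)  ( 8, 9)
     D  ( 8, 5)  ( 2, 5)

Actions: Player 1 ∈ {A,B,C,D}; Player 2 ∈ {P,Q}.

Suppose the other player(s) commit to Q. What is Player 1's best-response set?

P1 best: {C}

u_1(A vs Q) = 0
u_1(B vs Q) = 2
u_1(C vs Q) = 8
u_1(D vs Q) = 2
max payoff 8 at {C}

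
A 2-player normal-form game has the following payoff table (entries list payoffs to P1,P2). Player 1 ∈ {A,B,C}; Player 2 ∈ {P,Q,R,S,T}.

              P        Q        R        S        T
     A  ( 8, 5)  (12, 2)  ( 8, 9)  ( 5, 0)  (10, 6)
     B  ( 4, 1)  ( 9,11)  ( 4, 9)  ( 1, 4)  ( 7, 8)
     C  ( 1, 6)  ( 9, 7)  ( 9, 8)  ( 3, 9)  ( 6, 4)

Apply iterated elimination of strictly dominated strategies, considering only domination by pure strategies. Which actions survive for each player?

P1 drop B (A beats it: P:8>4 Q:12>9 R:8>4 S:5>1 T:10>7)
P2 drop P (R beats it: A:9>5 C:8>6)
P2 drop Q (R beats it: A:9>2 C:8>7)
P2 drop T (R beats it: A:9>6 C:8>4)
P1→{A,C} P2→{R,S}

Survivors P1:{A,C} P2:{R,S}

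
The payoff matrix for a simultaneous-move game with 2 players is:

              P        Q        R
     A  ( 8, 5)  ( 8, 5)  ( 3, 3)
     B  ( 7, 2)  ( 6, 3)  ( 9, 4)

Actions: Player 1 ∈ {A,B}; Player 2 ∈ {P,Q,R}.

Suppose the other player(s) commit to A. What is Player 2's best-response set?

u_2(P vs A) = 5
u_2(Q vs A) = 5
u_2(R vs A) = 3
max payoff 5 at {P,Q}

argmax u_2 = {P,Q}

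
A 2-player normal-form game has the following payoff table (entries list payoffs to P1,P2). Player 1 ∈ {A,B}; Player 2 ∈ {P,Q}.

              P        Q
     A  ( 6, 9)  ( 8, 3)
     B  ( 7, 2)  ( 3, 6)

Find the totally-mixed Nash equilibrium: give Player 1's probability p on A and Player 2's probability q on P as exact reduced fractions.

P1 indiff ⇒ q·6+(1-q)·8 = q·7+(1-q)·3 ⇒ q(-1) = (1-q)(-5) ⇒ q = 5/6
P2 indiff ⇒ p·9+(1-p)·2 = p·3+(1-p)·6 ⇒ p(6) = (1-p)(4) ⇒ p = 2/5

p=2/5, q=5/6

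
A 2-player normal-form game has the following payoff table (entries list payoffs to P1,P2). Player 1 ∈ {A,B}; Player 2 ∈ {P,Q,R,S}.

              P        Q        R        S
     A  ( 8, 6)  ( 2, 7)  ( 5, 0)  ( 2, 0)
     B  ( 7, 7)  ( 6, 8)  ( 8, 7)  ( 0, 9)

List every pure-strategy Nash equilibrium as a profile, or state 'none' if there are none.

No pure NE.

(A,P): not NE [P2→Q gives 7>6]
(A,Q): not NE [P1→B gives 6>2]
(A,R): not NE [P1→B gives 8>5; P2→Q gives 7>0]
(A,S): not NE [P2→Q gives 7>0]
(B,P): not NE [P1→A gives 8>7; P2→S gives 9>7]
(B,Q): not NE [P2→S gives 9>8]
(B,R): not NE [P2→S gives 9>7]
(B,S): not NE [P1→A gives 2>0]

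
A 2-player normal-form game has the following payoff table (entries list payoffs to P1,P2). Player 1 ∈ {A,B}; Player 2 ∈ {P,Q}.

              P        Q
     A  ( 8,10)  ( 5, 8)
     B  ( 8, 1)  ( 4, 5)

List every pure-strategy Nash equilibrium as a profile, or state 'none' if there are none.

(A,P): NE
(A,Q): not NE [P2→P gives 10>8]
(B,P): not NE [P2→Q gives 5>1]
(B,Q): not NE [P1→A gives 5>4]

PSNE = {(A,P)}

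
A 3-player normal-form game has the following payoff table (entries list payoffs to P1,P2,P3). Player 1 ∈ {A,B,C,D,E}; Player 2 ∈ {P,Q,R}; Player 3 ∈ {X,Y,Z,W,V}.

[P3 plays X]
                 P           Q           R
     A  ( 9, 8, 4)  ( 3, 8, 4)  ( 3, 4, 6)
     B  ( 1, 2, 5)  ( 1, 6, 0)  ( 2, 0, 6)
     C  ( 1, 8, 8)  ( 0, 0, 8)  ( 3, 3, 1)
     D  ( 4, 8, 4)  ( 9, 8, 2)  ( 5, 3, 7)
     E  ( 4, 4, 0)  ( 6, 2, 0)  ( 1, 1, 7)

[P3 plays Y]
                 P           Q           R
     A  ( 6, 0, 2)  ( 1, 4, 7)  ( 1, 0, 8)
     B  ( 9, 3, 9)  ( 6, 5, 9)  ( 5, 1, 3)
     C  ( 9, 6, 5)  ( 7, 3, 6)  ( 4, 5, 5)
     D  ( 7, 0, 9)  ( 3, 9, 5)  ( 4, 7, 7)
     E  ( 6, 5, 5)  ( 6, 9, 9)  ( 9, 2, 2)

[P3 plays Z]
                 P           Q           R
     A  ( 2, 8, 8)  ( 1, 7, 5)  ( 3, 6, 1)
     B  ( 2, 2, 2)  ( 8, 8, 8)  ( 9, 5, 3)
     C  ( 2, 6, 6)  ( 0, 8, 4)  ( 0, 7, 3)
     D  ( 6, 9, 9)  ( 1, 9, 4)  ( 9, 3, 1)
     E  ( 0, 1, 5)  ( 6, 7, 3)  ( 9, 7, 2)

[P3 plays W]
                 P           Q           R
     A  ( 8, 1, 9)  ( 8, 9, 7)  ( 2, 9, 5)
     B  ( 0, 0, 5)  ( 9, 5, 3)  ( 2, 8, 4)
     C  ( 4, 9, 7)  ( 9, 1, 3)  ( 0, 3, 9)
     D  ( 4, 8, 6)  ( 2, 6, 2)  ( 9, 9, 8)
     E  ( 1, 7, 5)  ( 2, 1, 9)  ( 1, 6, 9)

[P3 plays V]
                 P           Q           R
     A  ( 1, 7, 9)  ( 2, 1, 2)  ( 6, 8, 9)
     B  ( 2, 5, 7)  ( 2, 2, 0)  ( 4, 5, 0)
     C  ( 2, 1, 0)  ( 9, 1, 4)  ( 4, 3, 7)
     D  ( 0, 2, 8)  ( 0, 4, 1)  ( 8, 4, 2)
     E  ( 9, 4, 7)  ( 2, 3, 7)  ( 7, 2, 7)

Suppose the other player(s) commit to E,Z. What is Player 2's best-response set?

P2 best: {Q,R}

u_2(P vs E,Z) = 1
u_2(Q vs E,Z) = 7
u_2(R vs E,Z) = 7
max payoff 7 at {Q,R}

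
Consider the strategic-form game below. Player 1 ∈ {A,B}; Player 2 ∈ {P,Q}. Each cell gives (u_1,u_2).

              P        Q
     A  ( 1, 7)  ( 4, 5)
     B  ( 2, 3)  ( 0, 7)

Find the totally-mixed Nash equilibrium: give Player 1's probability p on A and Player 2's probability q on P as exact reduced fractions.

P1 mixes 2/3 on A; P2 mixes 4/5 on P

P1 indiff ⇒ q·1+(1-q)·4 = q·2+(1-q)·0 ⇒ q(-1) = (1-q)(-4) ⇒ q = 4/5
P2 indiff ⇒ p·7+(1-p)·3 = p·5+(1-p)·7 ⇒ p(2) = (1-p)(4) ⇒ p = 2/3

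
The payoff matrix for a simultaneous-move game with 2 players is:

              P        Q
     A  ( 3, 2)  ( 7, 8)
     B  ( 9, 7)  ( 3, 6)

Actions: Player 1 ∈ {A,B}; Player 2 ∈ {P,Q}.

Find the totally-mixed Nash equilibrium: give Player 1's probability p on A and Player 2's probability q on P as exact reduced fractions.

P1 indiff ⇒ q·3+(1-q)·7 = q·9+(1-q)·3 ⇒ q(-6) = (1-q)(-4) ⇒ q = 2/5
P2 indiff ⇒ p·2+(1-p)·7 = p·8+(1-p)·6 ⇒ p(-6) = (1-p)(-1) ⇒ p = 1/7

p=1/7, q=2/5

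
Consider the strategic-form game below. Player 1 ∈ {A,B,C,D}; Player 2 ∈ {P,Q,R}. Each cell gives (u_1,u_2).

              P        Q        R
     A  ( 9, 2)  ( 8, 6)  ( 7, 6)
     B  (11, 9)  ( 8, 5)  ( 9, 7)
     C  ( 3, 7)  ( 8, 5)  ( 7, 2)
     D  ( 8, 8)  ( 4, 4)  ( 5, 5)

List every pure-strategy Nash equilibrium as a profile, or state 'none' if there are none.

(A,P): not NE [P1→B gives 11>9; P2→R gives 6>2]
(A,Q): NE
(A,R): not NE [P1→B gives 9>7]
(B,P): NE
(B,Q): not NE [P2→P gives 9>5]
(B,R): not NE [P2→P gives 9>7]
(C,P): not NE [P1→B gives 11>3]
(C,Q): not NE [P2→P gives 7>5]
(C,R): not NE [P1→B gives 9>7; P2→P gives 7>2]
(D,P): not NE [P1→B gives 11>8]
(D,Q): not NE [P1→C gives 8>4; P2→P gives 8>4]
(D,R): not NE [P1→B gives 9>5; P2→P gives 8>5]

Nash profiles: (A,Q), (B,P)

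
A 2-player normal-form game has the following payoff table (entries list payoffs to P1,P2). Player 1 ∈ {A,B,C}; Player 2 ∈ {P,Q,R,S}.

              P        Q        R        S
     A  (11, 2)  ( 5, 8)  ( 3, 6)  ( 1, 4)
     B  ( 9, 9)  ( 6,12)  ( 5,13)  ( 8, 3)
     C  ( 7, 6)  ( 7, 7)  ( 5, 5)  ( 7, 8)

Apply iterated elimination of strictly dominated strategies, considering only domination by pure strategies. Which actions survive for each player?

P2 drop P (Q beats it: A:8>2 B:12>9 C:7>6)
P1 drop A (B beats it: Q:6>5 R:5>3 S:8>1)
P1→{B,C} P2→{Q,R,S}

Survivors P1:{B,C} P2:{Q,R,S}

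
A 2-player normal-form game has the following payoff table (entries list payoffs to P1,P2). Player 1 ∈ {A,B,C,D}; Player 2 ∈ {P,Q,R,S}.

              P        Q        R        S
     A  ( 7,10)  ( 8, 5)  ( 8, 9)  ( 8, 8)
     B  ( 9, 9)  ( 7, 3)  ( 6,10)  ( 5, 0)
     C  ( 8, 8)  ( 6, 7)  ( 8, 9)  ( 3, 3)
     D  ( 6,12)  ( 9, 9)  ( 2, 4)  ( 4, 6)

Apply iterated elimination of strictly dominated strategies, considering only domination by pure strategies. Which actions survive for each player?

Survivors P1:{A,B,C} P2:{P,R}

P2 drop Q (P beats it: A:10>5 B:9>3 C:8>7 D:12>9)
P1 drop D (A beats it: P:7>6 R:8>2 S:8>4)
P2 drop S (P beats it: A:10>8 B:9>0 C:8>3)
P1→{A,B,C} P2→{P,R}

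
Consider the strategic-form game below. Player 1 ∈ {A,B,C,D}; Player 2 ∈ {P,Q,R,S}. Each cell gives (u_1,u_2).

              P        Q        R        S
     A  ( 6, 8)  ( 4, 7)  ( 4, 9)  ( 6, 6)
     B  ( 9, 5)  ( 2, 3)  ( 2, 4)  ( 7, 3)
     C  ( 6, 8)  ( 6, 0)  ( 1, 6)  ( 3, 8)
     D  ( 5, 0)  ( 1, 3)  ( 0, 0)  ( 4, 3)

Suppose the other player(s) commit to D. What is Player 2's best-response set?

argmax u_2 = {Q,S}

u_2(P vs D) = 0
u_2(Q vs D) = 3
u_2(R vs D) = 0
u_2(S vs D) = 3
max payoff 3 at {Q,S}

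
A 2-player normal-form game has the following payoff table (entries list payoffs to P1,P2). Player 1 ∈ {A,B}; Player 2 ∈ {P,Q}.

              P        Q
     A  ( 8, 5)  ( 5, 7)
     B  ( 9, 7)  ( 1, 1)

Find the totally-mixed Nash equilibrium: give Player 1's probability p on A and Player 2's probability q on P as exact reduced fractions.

p=3/4, q=4/5

P1 indiff ⇒ q·8+(1-q)·5 = q·9+(1-q)·1 ⇒ q(-1) = (1-q)(-4) ⇒ q = 4/5
P2 indiff ⇒ p·5+(1-p)·7 = p·7+(1-p)·1 ⇒ p(-2) = (1-p)(-6) ⇒ p = 3/4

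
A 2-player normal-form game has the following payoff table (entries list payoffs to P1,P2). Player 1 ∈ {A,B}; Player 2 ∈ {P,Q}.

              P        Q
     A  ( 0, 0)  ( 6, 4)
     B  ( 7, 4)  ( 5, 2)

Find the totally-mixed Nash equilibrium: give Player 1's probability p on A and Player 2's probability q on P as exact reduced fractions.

(p,q) = (1/3, 1/8)

P1 indiff ⇒ q·0+(1-q)·6 = q·7+(1-q)·5 ⇒ q(-7) = (1-q)(-1) ⇒ q = 1/8
P2 indiff ⇒ p·0+(1-p)·4 = p·4+(1-p)·2 ⇒ p(-4) = (1-p)(-2) ⇒ p = 1/3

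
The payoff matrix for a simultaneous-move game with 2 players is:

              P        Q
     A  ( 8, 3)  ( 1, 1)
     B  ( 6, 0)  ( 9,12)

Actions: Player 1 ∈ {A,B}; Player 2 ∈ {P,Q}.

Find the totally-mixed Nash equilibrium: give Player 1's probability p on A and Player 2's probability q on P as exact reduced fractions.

P1 mixes 6/7 on A; P2 mixes 4/5 on P

P1 indiff ⇒ q·8+(1-q)·1 = q·6+(1-q)·9 ⇒ q(2) = (1-q)(8) ⇒ q = 4/5
P2 indiff ⇒ p·3+(1-p)·0 = p·1+(1-p)·12 ⇒ p(2) = (1-p)(12) ⇒ p = 6/7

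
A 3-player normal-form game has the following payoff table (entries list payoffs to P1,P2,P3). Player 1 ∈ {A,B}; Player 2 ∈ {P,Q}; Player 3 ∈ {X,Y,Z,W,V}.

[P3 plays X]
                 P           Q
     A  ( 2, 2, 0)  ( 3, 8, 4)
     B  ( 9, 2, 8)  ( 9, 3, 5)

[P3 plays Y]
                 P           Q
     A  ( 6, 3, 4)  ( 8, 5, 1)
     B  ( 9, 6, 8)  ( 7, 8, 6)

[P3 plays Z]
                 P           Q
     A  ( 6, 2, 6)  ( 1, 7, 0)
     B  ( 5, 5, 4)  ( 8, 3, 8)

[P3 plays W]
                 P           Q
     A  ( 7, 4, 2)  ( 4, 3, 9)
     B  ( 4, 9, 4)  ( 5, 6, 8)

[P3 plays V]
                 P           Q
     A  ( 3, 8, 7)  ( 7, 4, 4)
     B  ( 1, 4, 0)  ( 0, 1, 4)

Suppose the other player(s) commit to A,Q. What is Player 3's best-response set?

P3 best: {W}

u_3(X vs A,Q) = 4
u_3(Y vs A,Q) = 1
u_3(Z vs A,Q) = 0
u_3(W vs A,Q) = 9
u_3(V vs A,Q) = 4
max payoff 9 at {W}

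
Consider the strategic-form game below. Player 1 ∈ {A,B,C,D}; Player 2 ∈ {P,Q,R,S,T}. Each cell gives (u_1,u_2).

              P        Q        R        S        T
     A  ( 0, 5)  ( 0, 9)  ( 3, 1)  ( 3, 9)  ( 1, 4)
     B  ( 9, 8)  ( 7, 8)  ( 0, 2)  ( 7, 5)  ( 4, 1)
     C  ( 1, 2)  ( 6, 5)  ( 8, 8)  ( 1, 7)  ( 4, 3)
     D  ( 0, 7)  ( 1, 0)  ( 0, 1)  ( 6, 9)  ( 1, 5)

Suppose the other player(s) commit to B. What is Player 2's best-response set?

u_2(P vs B) = 8
u_2(Q vs B) = 8
u_2(R vs B) = 2
u_2(S vs B) = 5
u_2(T vs B) = 1
max payoff 8 at {P,Q}

P2 best: {P,Q}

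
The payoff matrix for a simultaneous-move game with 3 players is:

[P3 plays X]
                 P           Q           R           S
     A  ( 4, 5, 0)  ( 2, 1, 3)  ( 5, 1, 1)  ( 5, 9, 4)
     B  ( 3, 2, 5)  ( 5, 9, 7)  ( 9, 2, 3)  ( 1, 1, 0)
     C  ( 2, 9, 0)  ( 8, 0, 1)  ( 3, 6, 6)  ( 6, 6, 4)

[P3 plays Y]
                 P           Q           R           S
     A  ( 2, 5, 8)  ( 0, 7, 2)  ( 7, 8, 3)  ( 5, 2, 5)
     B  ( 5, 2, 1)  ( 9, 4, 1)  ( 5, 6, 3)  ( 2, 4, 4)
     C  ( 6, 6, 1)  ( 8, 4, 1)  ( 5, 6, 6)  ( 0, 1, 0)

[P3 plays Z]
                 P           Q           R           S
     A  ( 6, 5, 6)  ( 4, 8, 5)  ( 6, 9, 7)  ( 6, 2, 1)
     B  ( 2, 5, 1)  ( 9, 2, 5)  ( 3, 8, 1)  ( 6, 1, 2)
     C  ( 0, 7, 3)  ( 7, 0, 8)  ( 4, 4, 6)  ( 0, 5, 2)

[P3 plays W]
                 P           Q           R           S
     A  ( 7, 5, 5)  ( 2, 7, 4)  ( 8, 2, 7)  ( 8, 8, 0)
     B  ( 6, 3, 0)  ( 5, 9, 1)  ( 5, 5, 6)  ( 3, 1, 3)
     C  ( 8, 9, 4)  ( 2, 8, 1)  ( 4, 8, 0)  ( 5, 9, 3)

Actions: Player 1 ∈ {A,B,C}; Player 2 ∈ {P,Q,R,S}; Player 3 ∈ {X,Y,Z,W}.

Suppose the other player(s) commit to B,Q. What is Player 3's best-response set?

u_3(X vs B,Q) = 7
u_3(Y vs B,Q) = 1
u_3(Z vs B,Q) = 5
u_3(W vs B,Q) = 1
max payoff 7 at {X}

BR_3 = {X}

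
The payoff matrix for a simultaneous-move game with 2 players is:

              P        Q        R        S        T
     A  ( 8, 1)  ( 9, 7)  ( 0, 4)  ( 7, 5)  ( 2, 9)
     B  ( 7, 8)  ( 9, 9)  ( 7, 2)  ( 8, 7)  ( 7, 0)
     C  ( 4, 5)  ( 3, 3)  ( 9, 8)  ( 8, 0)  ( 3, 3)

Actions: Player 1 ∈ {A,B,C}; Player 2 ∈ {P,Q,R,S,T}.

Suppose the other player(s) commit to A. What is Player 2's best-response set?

u_2(P vs A) = 1
u_2(Q vs A) = 7
u_2(R vs A) = 4
u_2(S vs A) = 5
u_2(T vs A) = 9
max payoff 9 at {T}

P2 best: {T}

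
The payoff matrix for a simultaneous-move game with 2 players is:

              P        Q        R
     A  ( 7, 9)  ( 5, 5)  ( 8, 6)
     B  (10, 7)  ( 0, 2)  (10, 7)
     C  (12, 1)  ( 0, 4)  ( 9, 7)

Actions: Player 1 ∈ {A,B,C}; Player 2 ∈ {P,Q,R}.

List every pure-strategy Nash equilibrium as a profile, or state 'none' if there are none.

Nash profiles: (B,R)

(A,P): not NE [P1→C gives 12>7]
(A,Q): not NE [P2→P gives 9>5]
(A,R): not NE [P1→B gives 10>8; P2→P gives 9>6]
(B,P): not NE [P1→C gives 12>10]
(B,Q): not NE [P1→A gives 5>0; P2→R gives 7>2]
(B,R): NE
(C,P): not NE [P2→R gives 7>1]
(C,Q): not NE [P1→A gives 5>0; P2→R gives 7>4]
(C,R): not NE [P1→B gives 10>9]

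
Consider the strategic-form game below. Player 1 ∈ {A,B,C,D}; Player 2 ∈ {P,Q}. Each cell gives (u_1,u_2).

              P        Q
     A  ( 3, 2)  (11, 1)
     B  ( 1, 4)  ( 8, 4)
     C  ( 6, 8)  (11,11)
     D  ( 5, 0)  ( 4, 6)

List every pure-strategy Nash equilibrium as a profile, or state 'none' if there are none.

NE set: (C,Q)

(A,P): not NE [P1→C gives 6>3]
(A,Q): not NE [P2→P gives 2>1]
(B,P): not NE [P1→C gives 6>1]
(B,Q): not NE [P1→C gives 11>8]
(C,P): not NE [P2→Q gives 11>8]
(C,Q): NE
(D,P): not NE [P1→C gives 6>5; P2→Q gives 6>0]
(D,Q): not NE [P1→C gives 11>4]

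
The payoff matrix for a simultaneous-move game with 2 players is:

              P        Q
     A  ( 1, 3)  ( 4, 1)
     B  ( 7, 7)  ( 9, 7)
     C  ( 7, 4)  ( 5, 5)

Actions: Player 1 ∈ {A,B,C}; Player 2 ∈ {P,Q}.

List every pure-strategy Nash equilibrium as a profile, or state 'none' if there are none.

(A,P): not NE [P1→C gives 7>1]
(A,Q): not NE [P1→B gives 9>4; P2→P gives 3>1]
(B,P): NE
(B,Q): NE
(C,P): not NE [P2→Q gives 5>4]
(C,Q): not NE [P1→B gives 9>5]

PSNE = {(B,P), (B,Q)}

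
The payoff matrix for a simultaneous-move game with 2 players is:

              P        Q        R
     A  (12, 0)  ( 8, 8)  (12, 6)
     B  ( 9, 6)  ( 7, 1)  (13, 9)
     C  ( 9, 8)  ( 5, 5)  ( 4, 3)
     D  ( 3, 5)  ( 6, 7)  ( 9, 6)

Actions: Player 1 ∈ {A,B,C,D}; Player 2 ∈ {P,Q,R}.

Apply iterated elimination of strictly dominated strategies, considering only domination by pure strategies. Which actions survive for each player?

P1 drop C (A beats it: P:12>9 Q:8>5 R:12>4)
P1 drop D (A beats it: P:12>3 Q:8>6 R:12>9)
P2 drop P (R beats it: A:6>0 B:9>6)
P1→{A,B} P2→{Q,R}

Remaining: P1:{A,B} P2:{Q,R}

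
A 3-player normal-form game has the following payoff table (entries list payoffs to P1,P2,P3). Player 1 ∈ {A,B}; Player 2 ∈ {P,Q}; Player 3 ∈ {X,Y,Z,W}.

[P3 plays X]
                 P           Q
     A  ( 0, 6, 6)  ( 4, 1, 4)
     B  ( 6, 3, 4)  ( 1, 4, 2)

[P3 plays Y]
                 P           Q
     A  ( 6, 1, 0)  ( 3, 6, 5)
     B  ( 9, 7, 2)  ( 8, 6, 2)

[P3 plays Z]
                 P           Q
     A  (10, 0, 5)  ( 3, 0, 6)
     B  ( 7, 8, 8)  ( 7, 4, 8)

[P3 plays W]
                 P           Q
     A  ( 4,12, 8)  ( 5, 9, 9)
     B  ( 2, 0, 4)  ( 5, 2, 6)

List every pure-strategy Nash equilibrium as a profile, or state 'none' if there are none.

(A,P,X): not NE [P1→B gives 6>0; P3→W gives 8>6]
(A,P,Y): not NE [P1→B gives 9>6; P2→Q gives 6>1; P3→W gives 8>0]
(A,P,Z): not NE [P3→W gives 8>5]
(A,P,W): NE
(A,Q,X): not NE [P2→P gives 6>1; P3→W gives 9>4]
(A,Q,Y): not NE [P1→B gives 8>3; P3→W gives 9>5]
(A,Q,Z): not NE [P1→B gives 7>3; P3→W gives 9>6]
(A,Q,W): not NE [P2→P gives 12>9]
(B,P,X): not NE [P2→Q gives 4>3; P3→Z gives 8>4]
(B,P,Y): not NE [P3→Z gives 8>2]
(B,P,Z): not NE [P1→A gives 10>7]
(B,P,W): not NE [P1→A gives 4>2; P2→Q gives 2>0; P3→Z gives 8>4]
(B,Q,X): not NE [P1→A gives 4>1; P3→Z gives 8>2]
(B,Q,Y): not NE [P2→P gives 7>6; P3→Z gives 8>2]
(B,Q,Z): not NE [P2→P gives 8>4]
(B,Q,W): not NE [P3→Z gives 8>6]

PSNE = {(A,P,W)}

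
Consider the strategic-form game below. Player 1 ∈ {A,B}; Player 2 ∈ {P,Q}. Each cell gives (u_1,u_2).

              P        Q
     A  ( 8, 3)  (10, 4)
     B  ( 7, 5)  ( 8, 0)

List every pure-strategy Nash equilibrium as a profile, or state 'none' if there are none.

(A,P): not NE [P2→Q gives 4>3]
(A,Q): NE
(B,P): not NE [P1→A gives 8>7]
(B,Q): not NE [P1→A gives 10>8; P2→P gives 5>0]

NE set: (A,Q)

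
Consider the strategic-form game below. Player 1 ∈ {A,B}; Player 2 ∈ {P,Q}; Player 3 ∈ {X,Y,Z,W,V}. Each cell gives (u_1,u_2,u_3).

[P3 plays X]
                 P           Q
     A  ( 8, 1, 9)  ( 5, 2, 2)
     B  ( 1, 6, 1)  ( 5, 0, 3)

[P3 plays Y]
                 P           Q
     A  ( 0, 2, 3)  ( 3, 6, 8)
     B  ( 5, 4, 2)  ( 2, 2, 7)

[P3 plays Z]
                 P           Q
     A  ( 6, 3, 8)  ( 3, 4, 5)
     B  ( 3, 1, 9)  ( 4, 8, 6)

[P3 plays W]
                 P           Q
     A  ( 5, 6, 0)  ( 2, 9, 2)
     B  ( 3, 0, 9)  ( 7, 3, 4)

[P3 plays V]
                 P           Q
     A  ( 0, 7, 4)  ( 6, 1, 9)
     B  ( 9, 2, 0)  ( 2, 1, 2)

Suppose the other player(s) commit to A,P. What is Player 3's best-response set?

P3 best: {X}

u_3(X vs A,P) = 9
u_3(Y vs A,P) = 3
u_3(Z vs A,P) = 8
u_3(W vs A,P) = 0
u_3(V vs A,P) = 4
max payoff 9 at {X}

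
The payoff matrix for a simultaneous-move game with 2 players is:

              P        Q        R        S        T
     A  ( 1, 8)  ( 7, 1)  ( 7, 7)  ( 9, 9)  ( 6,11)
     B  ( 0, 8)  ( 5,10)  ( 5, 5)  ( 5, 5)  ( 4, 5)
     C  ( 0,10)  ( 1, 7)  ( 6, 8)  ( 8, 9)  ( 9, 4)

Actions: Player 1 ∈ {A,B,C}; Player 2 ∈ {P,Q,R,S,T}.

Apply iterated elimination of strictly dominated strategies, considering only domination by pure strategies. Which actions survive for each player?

Survivors P1:{A,C} P2:{P,S,T}

P1 drop B (A beats it: P:1>0 Q:7>5 R:7>5 S:9>5 T:6>4)
P2 drop Q (P beats it: A:8>1 C:10>7)
P2 drop R (P beats it: A:8>7 C:10>8)
P1→{A,C} P2→{P,S,T}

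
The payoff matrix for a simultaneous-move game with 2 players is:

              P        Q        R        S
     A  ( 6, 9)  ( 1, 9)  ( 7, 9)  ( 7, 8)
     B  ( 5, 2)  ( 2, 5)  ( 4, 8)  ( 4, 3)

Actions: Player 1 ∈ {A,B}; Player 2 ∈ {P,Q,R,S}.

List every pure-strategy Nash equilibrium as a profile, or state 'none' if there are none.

(A,P): NE
(A,Q): not NE [P1→B gives 2>1]
(A,R): NE
(A,S): not NE [P2→R gives 9>8]
(B,P): not NE [P1→A gives 6>5; P2→R gives 8>2]
(B,Q): not NE [P2→R gives 8>5]
(B,R): not NE [P1→A gives 7>4]
(B,S): not NE [P1→A gives 7>4; P2→R gives 8>3]

NE set: (A,P), (A,R)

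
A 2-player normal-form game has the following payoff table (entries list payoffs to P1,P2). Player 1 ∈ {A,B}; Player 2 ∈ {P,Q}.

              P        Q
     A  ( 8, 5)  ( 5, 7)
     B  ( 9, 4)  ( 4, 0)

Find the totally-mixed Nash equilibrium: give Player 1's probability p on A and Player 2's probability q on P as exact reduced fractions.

(p,q) = (2/3, 1/2)

P1 indiff ⇒ q·8+(1-q)·5 = q·9+(1-q)·4 ⇒ q(-1) = (1-q)(-1) ⇒ q = 1/2
P2 indiff ⇒ p·5+(1-p)·4 = p·7+(1-p)·0 ⇒ p(-2) = (1-p)(-4) ⇒ p = 2/3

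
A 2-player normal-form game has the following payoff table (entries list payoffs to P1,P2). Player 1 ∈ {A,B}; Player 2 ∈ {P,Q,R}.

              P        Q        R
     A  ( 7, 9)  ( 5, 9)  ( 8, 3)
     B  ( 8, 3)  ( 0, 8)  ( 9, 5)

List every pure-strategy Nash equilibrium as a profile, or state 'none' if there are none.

(A,P): not NE [P1→B gives 8>7]
(A,Q): NE
(A,R): not NE [P1→B gives 9>8; P2→Q gives 9>3]
(B,P): not NE [P2→Q gives 8>3]
(B,Q): not NE [P1→A gives 5>0]
(B,R): not NE [P2→Q gives 8>5]

Nash profiles: (A,Q)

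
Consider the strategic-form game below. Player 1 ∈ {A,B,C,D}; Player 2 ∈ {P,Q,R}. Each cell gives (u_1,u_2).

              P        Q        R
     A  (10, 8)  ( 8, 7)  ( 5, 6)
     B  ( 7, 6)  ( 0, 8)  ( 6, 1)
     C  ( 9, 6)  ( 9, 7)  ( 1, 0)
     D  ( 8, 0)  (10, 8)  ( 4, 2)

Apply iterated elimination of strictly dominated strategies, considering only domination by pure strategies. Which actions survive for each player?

P2 drop R (Q beats it: A:7>6 B:8>1 C:7>0 D:8>2)
P1 drop B (A beats it: P:10>7 Q:8>0)
P1→{A,C,D} P2→{P,Q}

Survivors P1:{A,C,D} P2:{P,Q}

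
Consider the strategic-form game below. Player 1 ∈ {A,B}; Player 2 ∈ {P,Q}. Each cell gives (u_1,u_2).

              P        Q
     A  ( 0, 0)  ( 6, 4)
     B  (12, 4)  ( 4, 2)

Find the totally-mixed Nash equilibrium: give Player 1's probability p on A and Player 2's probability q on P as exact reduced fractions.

P1 indiff ⇒ q·0+(1-q)·6 = q·12+(1-q)·4 ⇒ q(-12) = (1-q)(-2) ⇒ q = 1/7
P2 indiff ⇒ p·0+(1-p)·4 = p·4+(1-p)·2 ⇒ p(-4) = (1-p)(-2) ⇒ p = 1/3

P1 mixes 1/3 on A; P2 mixes 1/7 on P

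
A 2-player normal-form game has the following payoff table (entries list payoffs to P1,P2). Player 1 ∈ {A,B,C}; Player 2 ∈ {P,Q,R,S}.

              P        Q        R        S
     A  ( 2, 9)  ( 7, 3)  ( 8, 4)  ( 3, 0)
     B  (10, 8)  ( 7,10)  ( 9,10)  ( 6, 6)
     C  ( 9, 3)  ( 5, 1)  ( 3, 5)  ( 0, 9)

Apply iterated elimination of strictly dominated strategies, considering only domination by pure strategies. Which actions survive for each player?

P1 drop C (B beats it: P:10>9 Q:7>5 R:9>3 S:6>0)
P2 drop S (P beats it: A:9>0 B:8>6)
P1→{A,B} P2→{P,Q,R}

Remaining: P1:{A,B} P2:{P,Q,R}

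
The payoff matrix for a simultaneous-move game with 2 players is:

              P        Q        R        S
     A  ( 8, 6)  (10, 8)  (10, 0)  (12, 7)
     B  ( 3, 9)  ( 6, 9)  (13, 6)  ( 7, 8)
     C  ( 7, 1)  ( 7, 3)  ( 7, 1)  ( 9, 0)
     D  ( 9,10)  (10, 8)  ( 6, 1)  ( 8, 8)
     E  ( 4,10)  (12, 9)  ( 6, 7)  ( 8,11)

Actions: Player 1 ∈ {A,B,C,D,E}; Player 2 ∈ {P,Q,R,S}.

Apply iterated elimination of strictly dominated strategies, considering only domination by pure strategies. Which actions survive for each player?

P1 drop C (A beats it: P:8>7 Q:10>7 R:10>7 S:12>9)
P2 drop R (P beats it: A:6>0 B:9>6 D:10>1 E:10>7)
P1 drop B (A beats it: P:8>3 Q:10>6 S:12>7)
P1→{A,D,E} P2→{P,Q,S}

Remaining: P1:{A,D,E} P2:{P,Q,S}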